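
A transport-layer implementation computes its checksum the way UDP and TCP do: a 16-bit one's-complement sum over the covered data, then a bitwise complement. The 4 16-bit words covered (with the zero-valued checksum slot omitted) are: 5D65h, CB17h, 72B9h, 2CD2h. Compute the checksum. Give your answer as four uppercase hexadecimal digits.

One's-complement addition (fold any carry out of bit 15 back into bit 0):
  0x5D65 + 0xCB17 = 0x1287C → wrap carry → 0x287D
  0x287D + 0x72B9 = 0x09B36
  0x9B36 + 0x2CD2 = 0x0C808
One's-complement sum = 0xC808.
Checksum = ~0xC808 & 0xFFFF = 0x37F7.

37F7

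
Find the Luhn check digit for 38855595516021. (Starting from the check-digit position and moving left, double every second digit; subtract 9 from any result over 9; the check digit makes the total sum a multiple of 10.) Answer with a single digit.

8

Partial digits right→left: 1 2 0 6 1 5 5 9 5 5 5 8 8 3
Double every second digit counting from the check-digit position (so the 1st, 3rd, 5th, ... of the partial from the right).
  doubled (with −9 where >9): 2 0 2 1 1 1 7 → sum 14
  kept as-is: 2 6 5 9 5 8 3 → sum 38
Total = 14 + 38 = 52.
Check digit = (10 − (52 mod 10)) mod 10 = 8.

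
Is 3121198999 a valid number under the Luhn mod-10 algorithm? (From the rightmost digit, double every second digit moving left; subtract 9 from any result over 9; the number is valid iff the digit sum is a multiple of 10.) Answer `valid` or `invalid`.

From the right, keep odd positions and double even positions (subtract 9 from any doubled value over 9):
  doubled (positions 2,4,...): 9 7 2 4 6 → sum 28
  kept (positions 1,3,...): 9 9 9 1 1 → sum 29
Total = 57.
57 mod 10 = 7, so the number is invalid.

invalid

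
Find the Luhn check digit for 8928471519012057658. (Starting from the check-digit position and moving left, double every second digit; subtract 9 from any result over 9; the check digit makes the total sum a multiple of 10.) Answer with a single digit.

1

Partial digits right→left: 8 5 6 7 5 0 2 1 0 9 1 5 1 7 4 8 2 9 8
Double every second digit counting from the check-digit position (so the 1st, 3rd, 5th, ... of the partial from the right).
  doubled (with −9 where >9): 7 3 1 4 0 2 2 8 4 7 → sum 38
  kept as-is: 5 7 0 1 9 5 7 8 9 → sum 51
Total = 38 + 51 = 89.
Check digit = (10 − (89 mod 10)) mod 10 = 1.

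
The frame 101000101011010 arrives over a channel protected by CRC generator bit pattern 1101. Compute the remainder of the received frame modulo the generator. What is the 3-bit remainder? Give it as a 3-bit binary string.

Modulo-2 division of 101000101011010 by 1101:
  pos 0: 1010 XOR 1101 = 0111
  pos 1: 1110 XOR 1101 = 0011
  pos 3: 1101 XOR 1101 = 0000
  pos 8: 1011 XOR 1101 = 0110
  pos 9: 1100 XOR 1101 = 0001
Remainder = 110 (nonzero — an error is detected).

110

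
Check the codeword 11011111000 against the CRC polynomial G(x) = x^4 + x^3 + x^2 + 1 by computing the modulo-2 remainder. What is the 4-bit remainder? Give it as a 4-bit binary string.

Modulo-2 division of 11011111000 by 11101:
  pos 0: 11011 XOR 11101 = 00110
  pos 2: 11011 XOR 11101 = 00110
  pos 4: 11010 XOR 11101 = 00111
  pos 6: 11100 XOR 11101 = 00001
Remainder = 0001 (nonzero — an error is detected).

0001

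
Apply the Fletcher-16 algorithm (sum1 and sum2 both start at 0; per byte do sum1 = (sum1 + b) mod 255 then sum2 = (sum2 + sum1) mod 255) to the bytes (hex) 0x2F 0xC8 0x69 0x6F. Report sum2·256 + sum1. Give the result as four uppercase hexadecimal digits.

59D0

Running sums (mod 255):
  after byte 0 (0x2F): sum1=47, sum2=47
  after byte 1 (0xC8): sum1=247, sum2=39
  after byte 2 (0x69): sum1=97, sum2=136
  after byte 3 (0x6F): sum1=208, sum2=89
Checksum = sum2·256 + sum1 = 89·256 + 208 = 22992 = 0x59D0.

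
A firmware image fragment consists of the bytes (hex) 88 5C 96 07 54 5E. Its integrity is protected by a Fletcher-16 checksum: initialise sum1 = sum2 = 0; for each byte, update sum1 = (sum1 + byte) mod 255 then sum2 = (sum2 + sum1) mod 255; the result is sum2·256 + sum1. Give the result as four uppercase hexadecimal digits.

7735

Running sums (mod 255):
  after byte 0 (88): sum1=136, sum2=136
  after byte 1 (5C): sum1=228, sum2=109
  after byte 2 (96): sum1=123, sum2=232
  after byte 3 (07): sum1=130, sum2=107
  after byte 4 (54): sum1=214, sum2=66
  after byte 5 (5E): sum1=53, sum2=119
Checksum = sum2·256 + sum1 = 119·256 + 53 = 30517 = 0x7735.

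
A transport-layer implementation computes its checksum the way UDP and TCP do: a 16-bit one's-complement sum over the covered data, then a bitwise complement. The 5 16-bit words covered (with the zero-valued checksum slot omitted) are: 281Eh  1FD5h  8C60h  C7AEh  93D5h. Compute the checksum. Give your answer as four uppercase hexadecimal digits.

One's-complement addition (fold any carry out of bit 15 back into bit 0):
  0x281E + 0x1FD5 = 0x047F3
  0x47F3 + 0x8C60 = 0x0D453
  0xD453 + 0xC7AE = 0x19C01 → wrap carry → 0x9C02
  0x9C02 + 0x93D5 = 0x12FD7 → wrap carry → 0x2FD8
One's-complement sum = 0x2FD8.
Checksum = ~0x2FD8 & 0xFFFF = 0xD027.

D027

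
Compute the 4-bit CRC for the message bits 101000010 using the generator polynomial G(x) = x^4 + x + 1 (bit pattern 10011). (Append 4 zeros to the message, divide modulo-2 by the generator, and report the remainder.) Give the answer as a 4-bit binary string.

1110

Append 4 zeros: 1010000100000. Divide by 10011 (XOR where the leading bit is 1):
  pos 0: 10100 XOR 10011 = 00111
  pos 2: 11100 XOR 10011 = 01111
  pos 3: 11111 XOR 10011 = 01100
  pos 4: 11000 XOR 10011 = 01011
  pos 5: 10110 XOR 10011 = 00101
  pos 7: 10100 XOR 10011 = 00111
Remainder (last 4 bits) = 1110. This is the CRC / FCS.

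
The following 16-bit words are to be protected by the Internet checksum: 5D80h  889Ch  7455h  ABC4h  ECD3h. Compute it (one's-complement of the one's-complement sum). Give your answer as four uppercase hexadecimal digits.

One's-complement addition (fold any carry out of bit 15 back into bit 0):
  0x5D80 + 0x889C = 0x0E61C
  0xE61C + 0x7455 = 0x15A71 → wrap carry → 0x5A72
  0x5A72 + 0xABC4 = 0x10636 → wrap carry → 0x0637
  0x0637 + 0xECD3 = 0x0F30A
One's-complement sum = 0xF30A.
Checksum = ~0xF30A & 0xFFFF = 0x0CF5.

0CF5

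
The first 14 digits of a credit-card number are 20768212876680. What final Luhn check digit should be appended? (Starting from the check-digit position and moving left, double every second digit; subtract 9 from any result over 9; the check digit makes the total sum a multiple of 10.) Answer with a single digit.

Partial digits right→left: 0 8 6 6 7 8 2 1 2 8 6 7 0 2
Double every second digit counting from the check-digit position (so the 1st, 3rd, 5th, ... of the partial from the right).
  doubled (with −9 where >9): 0 3 5 4 4 3 0 → sum 19
  kept as-is: 8 6 8 1 8 7 2 → sum 40
Total = 19 + 40 = 59.
Check digit = (10 − (59 mod 10)) mod 10 = 1.

1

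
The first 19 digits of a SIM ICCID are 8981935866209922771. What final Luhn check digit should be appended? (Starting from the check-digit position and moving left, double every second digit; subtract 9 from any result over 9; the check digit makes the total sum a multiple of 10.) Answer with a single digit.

Partial digits right→left: 1 7 7 2 2 9 9 0 2 6 6 8 5 3 9 1 8 9 8
Double every second digit counting from the check-digit position (so the 1st, 3rd, 5th, ... of the partial from the right).
  doubled (with −9 where >9): 2 5 4 9 4 3 1 9 7 7 → sum 51
  kept as-is: 7 2 9 0 6 8 3 1 9 → sum 45
Total = 51 + 45 = 96.
Check digit = (10 − (96 mod 10)) mod 10 = 4.

4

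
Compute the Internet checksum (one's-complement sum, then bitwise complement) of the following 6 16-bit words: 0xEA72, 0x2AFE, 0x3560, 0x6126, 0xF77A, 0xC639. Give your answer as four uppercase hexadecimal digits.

9653

One's-complement addition (fold any carry out of bit 15 back into bit 0):
  0xEA72 + 0x2AFE = 0x11570 → wrap carry → 0x1571
  0x1571 + 0x3560 = 0x04AD1
  0x4AD1 + 0x6126 = 0x0ABF7
  0xABF7 + 0xF77A = 0x1A371 → wrap carry → 0xA372
  0xA372 + 0xC639 = 0x169AB → wrap carry → 0x69AC
One's-complement sum = 0x69AC.
Checksum = ~0x69AC & 0xFFFF = 0x9653.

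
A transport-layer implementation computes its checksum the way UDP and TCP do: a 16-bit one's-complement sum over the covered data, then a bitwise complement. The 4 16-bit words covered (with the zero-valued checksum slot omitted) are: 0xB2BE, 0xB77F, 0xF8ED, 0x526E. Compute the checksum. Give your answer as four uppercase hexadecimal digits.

4A65

One's-complement addition (fold any carry out of bit 15 back into bit 0):
  0xB2BE + 0xB77F = 0x16A3D → wrap carry → 0x6A3E
  0x6A3E + 0xF8ED = 0x1632B → wrap carry → 0x632C
  0x632C + 0x526E = 0x0B59A
One's-complement sum = 0xB59A.
Checksum = ~0xB59A & 0xFFFF = 0x4A65.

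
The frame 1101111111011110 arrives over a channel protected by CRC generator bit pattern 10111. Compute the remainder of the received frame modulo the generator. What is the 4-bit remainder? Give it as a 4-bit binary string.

0111

Modulo-2 division of 1101111111011110 by 10111:
  pos 0: 11011 XOR 10111 = 01100
  pos 1: 11001 XOR 10111 = 01110
  pos 2: 11101 XOR 10111 = 01010
  pos 3: 10101 XOR 10111 = 00010
  pos 6: 10110 XOR 10111 = 00001
  pos 10: 11111 XOR 10111 = 01000
  pos 11: 10000 XOR 10111 = 00111
Remainder = 0111 (nonzero — an error is detected).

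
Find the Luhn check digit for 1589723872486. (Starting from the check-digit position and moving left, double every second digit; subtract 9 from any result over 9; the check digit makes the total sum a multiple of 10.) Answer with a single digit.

Partial digits right→left: 6 8 4 2 7 8 3 2 7 9 8 5 1
Double every second digit counting from the check-digit position (so the 1st, 3rd, 5th, ... of the partial from the right).
  doubled (with −9 where >9): 3 8 5 6 5 7 2 → sum 36
  kept as-is: 8 2 8 2 9 5 → sum 34
Total = 36 + 34 = 70.
Check digit = (10 − (70 mod 10)) mod 10 = 0.

0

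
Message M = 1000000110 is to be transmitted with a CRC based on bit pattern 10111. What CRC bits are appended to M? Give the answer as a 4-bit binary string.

Append 4 zeros: 10000001100000. Divide by 10111 (XOR where the leading bit is 1):
  pos 0: 10000 XOR 10111 = 00111
  pos 2: 11100 XOR 10111 = 01011
  pos 3: 10111 XOR 10111 = 00000
  pos 8: 10000 XOR 10111 = 00111
Remainder (last 4 bits) = 1110. This is the CRC / FCS.

1110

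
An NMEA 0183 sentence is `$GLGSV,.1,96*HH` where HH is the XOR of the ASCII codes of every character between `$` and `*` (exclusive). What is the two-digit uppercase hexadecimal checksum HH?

XOR the ASCII codes of the payload characters:
  'G' = 0x47 → acc = 0x47
  'L' = 0x4C → acc = 0x0B
  'G' = 0x47 → acc = 0x4C
  'S' = 0x53 → acc = 0x1F
  'V' = 0x56 → acc = 0x49
  ',' = 0x2C → acc = 0x65
  '.' = 0x2E → acc = 0x4B
  '1' = 0x31 → acc = 0x7A
  ',' = 0x2C → acc = 0x56
  '9' = 0x39 → acc = 0x6F
  '6' = 0x36 → acc = 0x59
Checksum = 0x59.

59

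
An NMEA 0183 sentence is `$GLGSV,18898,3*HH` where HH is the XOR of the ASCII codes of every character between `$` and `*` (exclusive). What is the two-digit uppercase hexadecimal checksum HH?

XOR the ASCII codes of the payload characters:
  'G' = 0x47 → acc = 0x47
  'L' = 0x4C → acc = 0x0B
  'G' = 0x47 → acc = 0x4C
  'S' = 0x53 → acc = 0x1F
  'V' = 0x56 → acc = 0x49
  ',' = 0x2C → acc = 0x65
  '1' = 0x31 → acc = 0x54
  '8' = 0x38 → acc = 0x6C
  '8' = 0x38 → acc = 0x54
  '9' = 0x39 → acc = 0x6D
  '8' = 0x38 → acc = 0x55
  ',' = 0x2C → acc = 0x79
  '3' = 0x33 → acc = 0x4A
Checksum = 0x4A.

4A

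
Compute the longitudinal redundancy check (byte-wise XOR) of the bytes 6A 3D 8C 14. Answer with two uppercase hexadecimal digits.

XOR the bytes together:
  start with 0x6A
  0x6A ⊕ 0x3D = 0x57
  0x57 ⊕ 0x8C = 0xDB
  0xDB ⊕ 0x14 = 0xCF

CF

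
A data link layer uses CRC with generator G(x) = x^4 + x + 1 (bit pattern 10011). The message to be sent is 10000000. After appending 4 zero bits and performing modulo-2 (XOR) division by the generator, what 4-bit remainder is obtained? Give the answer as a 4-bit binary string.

1110

Append 4 zeros: 100000000000. Divide by 10011 (XOR where the leading bit is 1):
  pos 0: 10000 XOR 10011 = 00011
  pos 3: 11000 XOR 10011 = 01011
  pos 4: 10110 XOR 10011 = 00101
  pos 6: 10100 XOR 10011 = 00111
Remainder (last 4 bits) = 1110. This is the CRC / FCS.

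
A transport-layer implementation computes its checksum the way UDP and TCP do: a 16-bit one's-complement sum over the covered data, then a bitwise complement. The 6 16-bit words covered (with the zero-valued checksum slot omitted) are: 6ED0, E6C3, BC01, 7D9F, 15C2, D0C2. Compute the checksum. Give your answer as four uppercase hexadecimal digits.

8A45

One's-complement addition (fold any carry out of bit 15 back into bit 0):
  0x6ED0 + 0xE6C3 = 0x15593 → wrap carry → 0x5594
  0x5594 + 0xBC01 = 0x11195 → wrap carry → 0x1196
  0x1196 + 0x7D9F = 0x08F35
  0x8F35 + 0x15C2 = 0x0A4F7
  0xA4F7 + 0xD0C2 = 0x175B9 → wrap carry → 0x75BA
One's-complement sum = 0x75BA.
Checksum = ~0x75BA & 0xFFFF = 0x8A45.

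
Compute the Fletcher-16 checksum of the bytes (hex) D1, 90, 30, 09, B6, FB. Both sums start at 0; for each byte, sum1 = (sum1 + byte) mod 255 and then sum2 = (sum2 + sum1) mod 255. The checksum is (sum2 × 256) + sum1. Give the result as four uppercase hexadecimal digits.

Running sums (mod 255):
  after byte 0 (D1): sum1=209, sum2=209
  after byte 1 (90): sum1=98, sum2=52
  after byte 2 (30): sum1=146, sum2=198
  after byte 3 (09): sum1=155, sum2=98
  after byte 4 (B6): sum1=82, sum2=180
  after byte 5 (FB): sum1=78, sum2=3
Checksum = sum2·256 + sum1 = 3·256 + 78 = 846 = 0x034E.

034E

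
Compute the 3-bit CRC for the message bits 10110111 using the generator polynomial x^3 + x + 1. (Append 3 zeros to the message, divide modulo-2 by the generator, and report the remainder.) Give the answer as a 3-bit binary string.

Append 3 zeros: 10110111000. Divide by 1011 (XOR where the leading bit is 1):
  pos 0: 1011 XOR 1011 = 0000
  pos 5: 1110 XOR 1011 = 0101
  pos 6: 1010 XOR 1011 = 0001
Remainder (last 3 bits) = 010. This is the CRC / FCS.

010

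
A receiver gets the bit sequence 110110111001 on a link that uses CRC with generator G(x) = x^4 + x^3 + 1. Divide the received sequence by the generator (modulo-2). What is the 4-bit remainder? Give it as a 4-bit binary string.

0101

Modulo-2 division of 110110111001 by 11001:
  pos 0: 11011 XOR 11001 = 00010
  pos 3: 10011 XOR 11001 = 01010
  pos 4: 10101 XOR 11001 = 01100
  pos 5: 11000 XOR 11001 = 00001
Remainder = 0101 (nonzero — an error is detected).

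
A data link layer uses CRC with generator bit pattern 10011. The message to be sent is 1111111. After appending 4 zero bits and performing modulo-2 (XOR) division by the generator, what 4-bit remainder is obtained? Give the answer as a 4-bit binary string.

Append 4 zeros: 11111110000. Divide by 10011 (XOR where the leading bit is 1):
  pos 0: 11111 XOR 10011 = 01100
  pos 1: 11001 XOR 10011 = 01010
  pos 2: 10101 XOR 10011 = 00110
  pos 4: 11000 XOR 10011 = 01011
  pos 5: 10110 XOR 10011 = 00101
Remainder (last 4 bits) = 1010. This is the CRC / FCS.

1010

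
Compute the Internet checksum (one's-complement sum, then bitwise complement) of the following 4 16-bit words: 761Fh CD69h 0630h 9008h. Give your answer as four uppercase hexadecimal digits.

One's-complement addition (fold any carry out of bit 15 back into bit 0):
  0x761F + 0xCD69 = 0x14388 → wrap carry → 0x4389
  0x4389 + 0x0630 = 0x049B9
  0x49B9 + 0x9008 = 0x0D9C1
One's-complement sum = 0xD9C1.
Checksum = ~0xD9C1 & 0xFFFF = 0x263E.

263E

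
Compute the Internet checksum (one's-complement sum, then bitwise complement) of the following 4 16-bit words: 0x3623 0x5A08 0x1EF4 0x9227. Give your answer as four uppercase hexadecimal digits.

BEB8

One's-complement addition (fold any carry out of bit 15 back into bit 0):
  0x3623 + 0x5A08 = 0x0902B
  0x902B + 0x1EF4 = 0x0AF1F
  0xAF1F + 0x9227 = 0x14146 → wrap carry → 0x4147
One's-complement sum = 0x4147.
Checksum = ~0x4147 & 0xFFFF = 0xBEB8.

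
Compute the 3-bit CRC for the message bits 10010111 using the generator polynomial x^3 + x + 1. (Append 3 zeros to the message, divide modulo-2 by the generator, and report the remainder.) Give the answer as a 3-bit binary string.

000

Append 3 zeros: 10010111000. Divide by 1011 (XOR where the leading bit is 1):
  pos 0: 1001 XOR 1011 = 0010
  pos 2: 1001 XOR 1011 = 0010
  pos 4: 1011 XOR 1011 = 0000
Remainder (last 3 bits) = 000. This is the CRC / FCS.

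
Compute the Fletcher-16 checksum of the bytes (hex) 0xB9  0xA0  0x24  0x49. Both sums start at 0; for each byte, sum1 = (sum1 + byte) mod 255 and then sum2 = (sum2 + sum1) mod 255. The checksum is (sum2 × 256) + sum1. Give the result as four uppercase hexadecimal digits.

5AC7

Running sums (mod 255):
  after byte 0 (0xB9): sum1=185, sum2=185
  after byte 1 (0xA0): sum1=90, sum2=20
  after byte 2 (0x24): sum1=126, sum2=146
  after byte 3 (0x49): sum1=199, sum2=90
Checksum = sum2·256 + sum1 = 90·256 + 199 = 23239 = 0x5AC7.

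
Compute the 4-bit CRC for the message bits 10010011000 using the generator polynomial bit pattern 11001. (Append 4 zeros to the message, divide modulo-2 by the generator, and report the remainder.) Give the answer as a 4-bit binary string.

1000

Append 4 zeros: 100100110000000. Divide by 11001 (XOR where the leading bit is 1):
  pos 0: 10010 XOR 11001 = 01011
  pos 1: 10110 XOR 11001 = 01111
  pos 2: 11111 XOR 11001 = 00110
  pos 4: 11010 XOR 11001 = 00011
  pos 7: 11000 XOR 11001 = 00001
Remainder (last 4 bits) = 1000. This is the CRC / FCS.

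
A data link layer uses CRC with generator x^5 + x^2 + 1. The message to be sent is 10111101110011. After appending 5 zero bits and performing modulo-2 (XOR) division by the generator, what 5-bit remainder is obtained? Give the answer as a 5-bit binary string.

Append 5 zeros: 1011110111001100000. Divide by 100101 (XOR where the leading bit is 1):
  pos 0: 101111 XOR 100101 = 001010
  pos 2: 101001 XOR 100101 = 001100
  pos 4: 110011 XOR 100101 = 010110
  pos 5: 101100 XOR 100101 = 001001
  pos 7: 100101 XOR 100101 = 000000
  pos 13: 100000 XOR 100101 = 000101
Remainder (last 5 bits) = 00101. This is the CRC / FCS.

00101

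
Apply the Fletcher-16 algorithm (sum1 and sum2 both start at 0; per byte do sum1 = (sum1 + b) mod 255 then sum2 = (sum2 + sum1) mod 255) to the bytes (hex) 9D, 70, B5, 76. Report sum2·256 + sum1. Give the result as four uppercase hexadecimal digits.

A93A

Running sums (mod 255):
  after byte 0 (9D): sum1=157, sum2=157
  after byte 1 (70): sum1=14, sum2=171
  after byte 2 (B5): sum1=195, sum2=111
  after byte 3 (76): sum1=58, sum2=169
Checksum = sum2·256 + sum1 = 169·256 + 58 = 43322 = 0xA93A.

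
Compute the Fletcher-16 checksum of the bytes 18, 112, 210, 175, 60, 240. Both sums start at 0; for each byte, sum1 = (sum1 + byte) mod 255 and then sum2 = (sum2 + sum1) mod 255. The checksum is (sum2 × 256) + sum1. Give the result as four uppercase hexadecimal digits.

6232

Running sums (mod 255):
  after byte 0 (18): sum1=18, sum2=18
  after byte 1 (112): sum1=130, sum2=148
  after byte 2 (210): sum1=85, sum2=233
  after byte 3 (175): sum1=5, sum2=238
  after byte 4 (60): sum1=65, sum2=48
  after byte 5 (240): sum1=50, sum2=98
Checksum = sum2·256 + sum1 = 98·256 + 50 = 25138 = 0x6232.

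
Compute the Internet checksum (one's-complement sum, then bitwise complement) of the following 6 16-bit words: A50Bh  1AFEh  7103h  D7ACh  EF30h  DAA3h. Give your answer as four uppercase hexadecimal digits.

2D71

One's-complement addition (fold any carry out of bit 15 back into bit 0):
  0xA50B + 0x1AFE = 0x0C009
  0xC009 + 0x7103 = 0x1310C → wrap carry → 0x310D
  0x310D + 0xD7AC = 0x108B9 → wrap carry → 0x08BA
  0x08BA + 0xEF30 = 0x0F7EA
  0xF7EA + 0xDAA3 = 0x1D28D → wrap carry → 0xD28E
One's-complement sum = 0xD28E.
Checksum = ~0xD28E & 0xFFFF = 0x2D71.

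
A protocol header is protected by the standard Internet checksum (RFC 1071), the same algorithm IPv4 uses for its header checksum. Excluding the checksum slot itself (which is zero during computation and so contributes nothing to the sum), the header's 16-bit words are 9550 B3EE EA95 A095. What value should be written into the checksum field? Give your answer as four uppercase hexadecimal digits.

2B95

One's-complement addition (fold any carry out of bit 15 back into bit 0):
  0x9550 + 0xB3EE = 0x1493E → wrap carry → 0x493F
  0x493F + 0xEA95 = 0x133D4 → wrap carry → 0x33D5
  0x33D5 + 0xA095 = 0x0D46A
One's-complement sum = 0xD46A.
Checksum = ~0xD46A & 0xFFFF = 0x2B95.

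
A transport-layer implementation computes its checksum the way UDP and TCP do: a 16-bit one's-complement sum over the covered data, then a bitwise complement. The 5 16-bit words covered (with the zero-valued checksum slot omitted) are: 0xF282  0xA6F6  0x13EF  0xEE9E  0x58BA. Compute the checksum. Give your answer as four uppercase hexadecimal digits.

One's-complement addition (fold any carry out of bit 15 back into bit 0):
  0xF282 + 0xA6F6 = 0x19978 → wrap carry → 0x9979
  0x9979 + 0x13EF = 0x0AD68
  0xAD68 + 0xEE9E = 0x19C06 → wrap carry → 0x9C07
  0x9C07 + 0x58BA = 0x0F4C1
One's-complement sum = 0xF4C1.
Checksum = ~0xF4C1 & 0xFFFF = 0x0B3E.

0B3E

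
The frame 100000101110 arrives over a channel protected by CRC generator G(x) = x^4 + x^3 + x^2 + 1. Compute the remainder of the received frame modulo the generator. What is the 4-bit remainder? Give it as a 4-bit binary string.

Modulo-2 division of 100000101110 by 11101:
  pos 0: 10000 XOR 11101 = 01101
  pos 1: 11010 XOR 11101 = 00111
  pos 3: 11110 XOR 11101 = 00011
  pos 6: 11111 XOR 11101 = 00010
Remainder = 0100 (nonzero — an error is detected).

0100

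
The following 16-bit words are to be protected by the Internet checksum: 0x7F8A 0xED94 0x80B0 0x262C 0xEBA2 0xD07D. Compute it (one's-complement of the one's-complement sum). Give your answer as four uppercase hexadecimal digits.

2FE3

One's-complement addition (fold any carry out of bit 15 back into bit 0):
  0x7F8A + 0xED94 = 0x16D1E → wrap carry → 0x6D1F
  0x6D1F + 0x80B0 = 0x0EDCF
  0xEDCF + 0x262C = 0x113FB → wrap carry → 0x13FC
  0x13FC + 0xEBA2 = 0x0FF9E
  0xFF9E + 0xD07D = 0x1D01B → wrap carry → 0xD01C
One's-complement sum = 0xD01C.
Checksum = ~0xD01C & 0xFFFF = 0x2FE3.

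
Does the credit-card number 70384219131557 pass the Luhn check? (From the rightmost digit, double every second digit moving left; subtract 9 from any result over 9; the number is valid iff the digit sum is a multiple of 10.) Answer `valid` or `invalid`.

valid

From the right, keep odd positions and double even positions (subtract 9 from any doubled value over 9):
  doubled (positions 2,4,...): 1 2 2 2 8 6 5 → sum 26
  kept (positions 1,3,...): 7 5 3 9 2 8 0 → sum 34
Total = 60.
60 mod 10 = 0, so the number is valid.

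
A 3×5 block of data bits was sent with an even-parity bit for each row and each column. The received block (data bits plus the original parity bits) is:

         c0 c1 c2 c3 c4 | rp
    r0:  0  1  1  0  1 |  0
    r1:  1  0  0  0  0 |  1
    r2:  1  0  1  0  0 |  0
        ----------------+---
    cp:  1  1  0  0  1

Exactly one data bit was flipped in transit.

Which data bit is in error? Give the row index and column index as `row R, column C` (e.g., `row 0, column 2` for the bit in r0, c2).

row 0, column 0

Recompute each row's even parity and compare to rp:
  r0: data parity 1, sent rp 0 → mismatch
  r1: data parity 1, sent rp 1 → ok
  r2: data parity 0, sent rp 0 → ok
Recompute each column's even parity and compare to cp:
  c0: data parity 0, sent cp 1 → mismatch
  c1: data parity 1, sent cp 1 → ok
  c2: data parity 0, sent cp 0 → ok
  c3: data parity 0, sent cp 0 → ok
  c4: data parity 1, sent cp 1 → ok
Exactly one row (r0) and one column (c0) fail → the flipped bit is at their intersection.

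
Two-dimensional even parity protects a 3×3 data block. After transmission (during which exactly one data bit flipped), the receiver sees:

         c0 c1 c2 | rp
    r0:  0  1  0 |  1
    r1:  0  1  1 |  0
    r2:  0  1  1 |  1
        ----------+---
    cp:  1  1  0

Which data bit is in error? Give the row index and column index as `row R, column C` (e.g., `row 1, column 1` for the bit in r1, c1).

row 2, column 0

Recompute each row's even parity and compare to rp:
  r0: data parity 1, sent rp 1 → ok
  r1: data parity 0, sent rp 0 → ok
  r2: data parity 0, sent rp 1 → mismatch
Recompute each column's even parity and compare to cp:
  c0: data parity 0, sent cp 1 → mismatch
  c1: data parity 1, sent cp 1 → ok
  c2: data parity 0, sent cp 0 → ok
Exactly one row (r2) and one column (c0) fail → the flipped bit is at their intersection.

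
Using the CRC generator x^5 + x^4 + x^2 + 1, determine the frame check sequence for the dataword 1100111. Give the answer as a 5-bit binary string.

Append 5 zeros: 110011100000. Divide by 110101 (XOR where the leading bit is 1):
  pos 0: 110011 XOR 110101 = 000110
  pos 3: 110100 XOR 110101 = 000001
Remainder (last 5 bits) = 01000. This is the CRC / FCS.

01000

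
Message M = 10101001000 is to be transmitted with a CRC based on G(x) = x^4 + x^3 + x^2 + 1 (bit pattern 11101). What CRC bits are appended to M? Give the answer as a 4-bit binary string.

Append 4 zeros: 101010010000000. Divide by 11101 (XOR where the leading bit is 1):
  pos 0: 10101 XOR 11101 = 01000
  pos 1: 10000 XOR 11101 = 01101
  pos 2: 11010 XOR 11101 = 00111
  pos 4: 11110 XOR 11101 = 00011
  pos 7: 11000 XOR 11101 = 00101
  pos 9: 10100 XOR 11101 = 01001
  pos 10: 10010 XOR 11101 = 01111
Remainder (last 4 bits) = 1111. This is the CRC / FCS.

1111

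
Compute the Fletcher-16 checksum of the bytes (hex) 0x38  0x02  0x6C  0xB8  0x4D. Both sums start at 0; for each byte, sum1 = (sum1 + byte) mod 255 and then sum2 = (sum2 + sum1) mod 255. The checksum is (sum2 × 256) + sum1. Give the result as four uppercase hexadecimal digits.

25AC

Running sums (mod 255):
  after byte 0 (0x38): sum1=56, sum2=56
  after byte 1 (0x02): sum1=58, sum2=114
  after byte 2 (0x6C): sum1=166, sum2=25
  after byte 3 (0xB8): sum1=95, sum2=120
  after byte 4 (0x4D): sum1=172, sum2=37
Checksum = sum2·256 + sum1 = 37·256 + 172 = 9644 = 0x25AC.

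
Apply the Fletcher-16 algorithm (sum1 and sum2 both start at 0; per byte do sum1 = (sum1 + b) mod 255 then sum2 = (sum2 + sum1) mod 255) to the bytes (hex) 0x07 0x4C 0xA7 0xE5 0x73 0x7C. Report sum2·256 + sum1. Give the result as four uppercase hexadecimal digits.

Running sums (mod 255):
  after byte 0 (0x07): sum1=7, sum2=7
  after byte 1 (0x4C): sum1=83, sum2=90
  after byte 2 (0xA7): sum1=250, sum2=85
  after byte 3 (0xE5): sum1=224, sum2=54
  after byte 4 (0x73): sum1=84, sum2=138
  after byte 5 (0x7C): sum1=208, sum2=91
Checksum = sum2·256 + sum1 = 91·256 + 208 = 23504 = 0x5BD0.

5BD0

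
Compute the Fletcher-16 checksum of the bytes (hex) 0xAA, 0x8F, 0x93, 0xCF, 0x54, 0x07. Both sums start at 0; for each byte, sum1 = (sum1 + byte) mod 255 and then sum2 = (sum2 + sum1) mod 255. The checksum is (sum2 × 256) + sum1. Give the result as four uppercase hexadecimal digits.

Running sums (mod 255):
  after byte 0 (0xAA): sum1=170, sum2=170
  after byte 1 (0x8F): sum1=58, sum2=228
  after byte 2 (0x93): sum1=205, sum2=178
  after byte 3 (0xCF): sum1=157, sum2=80
  after byte 4 (0x54): sum1=241, sum2=66
  after byte 5 (0x07): sum1=248, sum2=59
Checksum = sum2·256 + sum1 = 59·256 + 248 = 15352 = 0x3BF8.

3BF8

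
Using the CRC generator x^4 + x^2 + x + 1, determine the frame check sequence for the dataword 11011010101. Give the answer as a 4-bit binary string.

Append 4 zeros: 110110101010000. Divide by 10111 (XOR where the leading bit is 1):
  pos 0: 11011 XOR 10111 = 01100
  pos 1: 11000 XOR 10111 = 01111
  pos 2: 11111 XOR 10111 = 01000
  pos 3: 10000 XOR 10111 = 00111
  pos 5: 11110 XOR 10111 = 01001
  pos 6: 10011 XOR 10111 = 00100
  pos 8: 10000 XOR 10111 = 00111
  pos 10: 11100 XOR 10111 = 01011
Remainder (last 4 bits) = 1011. This is the CRC / FCS.

1011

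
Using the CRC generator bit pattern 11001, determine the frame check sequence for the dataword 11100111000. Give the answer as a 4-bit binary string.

0101

Append 4 zeros: 111001110000000. Divide by 11001 (XOR where the leading bit is 1):
  pos 0: 11100 XOR 11001 = 00101
  pos 2: 10111 XOR 11001 = 01110
  pos 3: 11101 XOR 11001 = 00100
  pos 5: 10000 XOR 11001 = 01001
  pos 6: 10010 XOR 11001 = 01011
  pos 7: 10110 XOR 11001 = 01111
  pos 8: 11110 XOR 11001 = 00111
  pos 10: 11100 XOR 11001 = 00101
Remainder (last 4 bits) = 0101. This is the CRC / FCS.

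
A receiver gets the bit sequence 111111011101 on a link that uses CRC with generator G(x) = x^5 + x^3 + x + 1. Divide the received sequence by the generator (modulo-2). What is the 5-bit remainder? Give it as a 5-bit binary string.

Modulo-2 division of 111111011101 by 101011:
  pos 0: 111111 XOR 101011 = 010100
  pos 1: 101000 XOR 101011 = 000011
  pos 5: 111110 XOR 101011 = 010101
  pos 6: 101011 XOR 101011 = 000000
Remainder = 00000 (zero — the frame passes the CRC check).

00000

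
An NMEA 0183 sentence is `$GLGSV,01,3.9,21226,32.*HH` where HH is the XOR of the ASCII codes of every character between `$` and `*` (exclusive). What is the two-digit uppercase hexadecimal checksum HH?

76

XOR the ASCII codes of the payload characters:
  'G' = 0x47 → acc = 0x47
  'L' = 0x4C → acc = 0x0B
  'G' = 0x47 → acc = 0x4C
  'S' = 0x53 → acc = 0x1F
  'V' = 0x56 → acc = 0x49
  ',' = 0x2C → acc = 0x65
  '0' = 0x30 → acc = 0x55
  '1' = 0x31 → acc = 0x64
  ',' = 0x2C → acc = 0x48
  '3' = 0x33 → acc = 0x7B
  '.' = 0x2E → acc = 0x55
  '9' = 0x39 → acc = 0x6C
  ',' = 0x2C → acc = 0x40
  '2' = 0x32 → acc = 0x72
  '1' = 0x31 → acc = 0x43
  '2' = 0x32 → acc = 0x71
  '2' = 0x32 → acc = 0x43
  '6' = 0x36 → acc = 0x75
  ',' = 0x2C → acc = 0x59
  '3' = 0x33 → acc = 0x6A
  '2' = 0x32 → acc = 0x58
  '.' = 0x2E → acc = 0x76
Checksum = 0x76.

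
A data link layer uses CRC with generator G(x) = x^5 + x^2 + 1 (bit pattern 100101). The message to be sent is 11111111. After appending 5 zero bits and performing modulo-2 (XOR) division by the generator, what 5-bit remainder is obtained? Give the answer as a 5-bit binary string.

Append 5 zeros: 1111111100000. Divide by 100101 (XOR where the leading bit is 1):
  pos 0: 111111 XOR 100101 = 011010
  pos 1: 110101 XOR 100101 = 010000
  pos 2: 100001 XOR 100101 = 000100
  pos 5: 100000 XOR 100101 = 000101
Remainder (last 5 bits) = 10100. This is the CRC / FCS.

10100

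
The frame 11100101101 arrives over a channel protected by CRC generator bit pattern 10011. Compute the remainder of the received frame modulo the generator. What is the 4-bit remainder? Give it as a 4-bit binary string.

0011

Modulo-2 division of 11100101101 by 10011:
  pos 0: 11100 XOR 10011 = 01111
  pos 1: 11111 XOR 10011 = 01100
  pos 2: 11000 XOR 10011 = 01011
  pos 3: 10111 XOR 10011 = 00100
  pos 5: 10010 XOR 10011 = 00001
Remainder = 0011 (nonzero — an error is detected).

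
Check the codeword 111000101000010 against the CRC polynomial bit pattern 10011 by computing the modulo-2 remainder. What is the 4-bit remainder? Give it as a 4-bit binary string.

Modulo-2 division of 111000101000010 by 10011:
  pos 0: 11100 XOR 10011 = 01111
  pos 1: 11110 XOR 10011 = 01101
  pos 2: 11011 XOR 10011 = 01000
  pos 3: 10000 XOR 10011 = 00011
  pos 6: 11100 XOR 10011 = 01111
  pos 7: 11110 XOR 10011 = 01101
  pos 8: 11010 XOR 10011 = 01001
  pos 9: 10011 XOR 10011 = 00000
Remainder = 0000 (zero — the frame passes the CRC check).

0000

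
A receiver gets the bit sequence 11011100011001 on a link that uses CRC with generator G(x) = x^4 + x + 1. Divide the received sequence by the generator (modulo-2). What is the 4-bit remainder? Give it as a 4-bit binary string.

Modulo-2 division of 11011100011001 by 10011:
  pos 0: 11011 XOR 10011 = 01000
  pos 1: 10001 XOR 10011 = 00010
  pos 4: 10000 XOR 10011 = 00011
  pos 7: 11110 XOR 10011 = 01101
  pos 8: 11010 XOR 10011 = 01001
  pos 9: 10011 XOR 10011 = 00000
Remainder = 0000 (zero — the frame passes the CRC check).

0000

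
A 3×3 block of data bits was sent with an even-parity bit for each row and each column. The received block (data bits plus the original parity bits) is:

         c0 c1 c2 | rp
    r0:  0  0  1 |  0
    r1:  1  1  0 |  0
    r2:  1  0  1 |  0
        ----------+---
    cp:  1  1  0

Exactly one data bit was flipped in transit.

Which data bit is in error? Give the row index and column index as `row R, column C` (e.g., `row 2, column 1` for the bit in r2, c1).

Recompute each row's even parity and compare to rp:
  r0: data parity 1, sent rp 0 → mismatch
  r1: data parity 0, sent rp 0 → ok
  r2: data parity 0, sent rp 0 → ok
Recompute each column's even parity and compare to cp:
  c0: data parity 0, sent cp 1 → mismatch
  c1: data parity 1, sent cp 1 → ok
  c2: data parity 0, sent cp 0 → ok
Exactly one row (r0) and one column (c0) fail → the flipped bit is at their intersection.

row 0, column 0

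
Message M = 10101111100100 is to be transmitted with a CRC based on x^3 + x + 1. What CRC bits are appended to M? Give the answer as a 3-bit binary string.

110

Append 3 zeros: 10101111100100000. Divide by 1011 (XOR where the leading bit is 1):
  pos 0: 1010 XOR 1011 = 0001
  pos 3: 1111 XOR 1011 = 0100
  pos 4: 1001 XOR 1011 = 0010
  pos 6: 1010 XOR 1011 = 0001
  pos 9: 1010 XOR 1011 = 0001
  pos 12: 1000 XOR 1011 = 0011
Remainder (last 3 bits) = 110. This is the CRC / FCS.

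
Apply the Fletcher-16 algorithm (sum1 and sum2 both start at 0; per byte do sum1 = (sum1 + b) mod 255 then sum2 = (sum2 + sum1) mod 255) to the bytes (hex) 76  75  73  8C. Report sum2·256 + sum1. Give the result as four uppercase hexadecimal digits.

ADEB

Running sums (mod 255):
  after byte 0 (76): sum1=118, sum2=118
  after byte 1 (75): sum1=235, sum2=98
  after byte 2 (73): sum1=95, sum2=193
  after byte 3 (8C): sum1=235, sum2=173
Checksum = sum2·256 + sum1 = 173·256 + 235 = 44523 = 0xADEB.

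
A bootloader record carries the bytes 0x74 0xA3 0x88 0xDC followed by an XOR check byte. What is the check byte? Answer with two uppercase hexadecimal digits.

XOR the bytes together:
  start with 0x74
  0x74 ⊕ 0xA3 = 0xD7
  0xD7 ⊕ 0x88 = 0x5F
  0x5F ⊕ 0xDC = 0x83

83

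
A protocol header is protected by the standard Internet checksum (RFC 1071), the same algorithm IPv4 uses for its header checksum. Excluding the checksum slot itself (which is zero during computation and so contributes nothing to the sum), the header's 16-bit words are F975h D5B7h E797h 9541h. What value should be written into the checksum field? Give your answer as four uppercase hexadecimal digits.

B3F8

One's-complement addition (fold any carry out of bit 15 back into bit 0):
  0xF975 + 0xD5B7 = 0x1CF2C → wrap carry → 0xCF2D
  0xCF2D + 0xE797 = 0x1B6C4 → wrap carry → 0xB6C5
  0xB6C5 + 0x9541 = 0x14C06 → wrap carry → 0x4C07
One's-complement sum = 0x4C07.
Checksum = ~0x4C07 & 0xFFFF = 0xB3F8.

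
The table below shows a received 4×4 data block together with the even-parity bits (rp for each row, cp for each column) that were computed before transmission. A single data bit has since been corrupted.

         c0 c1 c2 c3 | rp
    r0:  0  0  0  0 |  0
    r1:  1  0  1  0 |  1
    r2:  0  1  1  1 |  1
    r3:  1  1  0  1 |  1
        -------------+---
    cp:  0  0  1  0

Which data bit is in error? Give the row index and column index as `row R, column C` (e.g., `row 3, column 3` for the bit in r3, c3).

row 1, column 2

Recompute each row's even parity and compare to rp:
  r0: data parity 0, sent rp 0 → ok
  r1: data parity 0, sent rp 1 → mismatch
  r2: data parity 1, sent rp 1 → ok
  r3: data parity 1, sent rp 1 → ok
Recompute each column's even parity and compare to cp:
  c0: data parity 0, sent cp 0 → ok
  c1: data parity 0, sent cp 0 → ok
  c2: data parity 0, sent cp 1 → mismatch
  c3: data parity 0, sent cp 0 → ok
Exactly one row (r1) and one column (c2) fail → the flipped bit is at their intersection.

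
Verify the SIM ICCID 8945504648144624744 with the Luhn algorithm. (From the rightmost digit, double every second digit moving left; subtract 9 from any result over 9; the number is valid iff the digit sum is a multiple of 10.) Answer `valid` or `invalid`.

From the right, keep odd positions and double even positions (subtract 9 from any doubled value over 9):
  doubled (positions 2,4,...): 8 8 3 8 7 3 0 1 9 → sum 47
  kept (positions 1,3,...): 4 7 2 4 1 4 4 5 4 8 → sum 43
Total = 90.
90 mod 10 = 0, so the number is valid.

valid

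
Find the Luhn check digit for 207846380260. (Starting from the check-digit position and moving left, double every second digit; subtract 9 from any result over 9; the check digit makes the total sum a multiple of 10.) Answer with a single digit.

Partial digits right→left: 0 6 2 0 8 3 6 4 8 7 0 2
Double every second digit counting from the check-digit position (so the 1st, 3rd, 5th, ... of the partial from the right).
  doubled (with −9 where >9): 0 4 7 3 7 0 → sum 21
  kept as-is: 6 0 3 4 7 2 → sum 22
Total = 21 + 22 = 43.
Check digit = (10 − (43 mod 10)) mod 10 = 7.

7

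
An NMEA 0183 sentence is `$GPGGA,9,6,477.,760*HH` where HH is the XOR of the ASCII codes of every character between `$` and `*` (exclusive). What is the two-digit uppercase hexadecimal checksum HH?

72

XOR the ASCII codes of the payload characters:
  'G' = 0x47 → acc = 0x47
  'P' = 0x50 → acc = 0x17
  'G' = 0x47 → acc = 0x50
  'G' = 0x47 → acc = 0x17
  'A' = 0x41 → acc = 0x56
  ',' = 0x2C → acc = 0x7A
  '9' = 0x39 → acc = 0x43
  ',' = 0x2C → acc = 0x6F
  '6' = 0x36 → acc = 0x59
  ',' = 0x2C → acc = 0x75
  '4' = 0x34 → acc = 0x41
  '7' = 0x37 → acc = 0x76
  '7' = 0x37 → acc = 0x41
  '.' = 0x2E → acc = 0x6F
  ',' = 0x2C → acc = 0x43
  '7' = 0x37 → acc = 0x74
  '6' = 0x36 → acc = 0x42
  '0' = 0x30 → acc = 0x72
Checksum = 0x72.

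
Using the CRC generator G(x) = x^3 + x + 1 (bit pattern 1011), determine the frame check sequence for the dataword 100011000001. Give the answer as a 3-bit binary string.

Append 3 zeros: 100011000001000. Divide by 1011 (XOR where the leading bit is 1):
  pos 0: 1000 XOR 1011 = 0011
  pos 2: 1111 XOR 1011 = 0100
  pos 3: 1000 XOR 1011 = 0011
  pos 5: 1100 XOR 1011 = 0111
  pos 6: 1110 XOR 1011 = 0101
  pos 7: 1010 XOR 1011 = 0001
  pos 10: 1100 XOR 1011 = 0111
  pos 11: 1110 XOR 1011 = 0101
Remainder (last 3 bits) = 101. This is the CRC / FCS.

101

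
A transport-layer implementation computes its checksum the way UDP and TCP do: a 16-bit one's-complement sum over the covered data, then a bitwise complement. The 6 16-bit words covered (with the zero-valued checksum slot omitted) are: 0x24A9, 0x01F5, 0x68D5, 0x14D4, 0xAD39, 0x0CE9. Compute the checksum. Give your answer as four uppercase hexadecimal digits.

A195

One's-complement addition (fold any carry out of bit 15 back into bit 0):
  0x24A9 + 0x01F5 = 0x0269E
  0x269E + 0x68D5 = 0x08F73
  0x8F73 + 0x14D4 = 0x0A447
  0xA447 + 0xAD39 = 0x15180 → wrap carry → 0x5181
  0x5181 + 0x0CE9 = 0x05E6A
One's-complement sum = 0x5E6A.
Checksum = ~0x5E6A & 0xFFFF = 0xA195.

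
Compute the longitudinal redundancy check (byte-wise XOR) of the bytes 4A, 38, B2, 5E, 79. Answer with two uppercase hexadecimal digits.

E7

XOR the bytes together:
  start with 0x4A
  0x4A ⊕ 0x38 = 0x72
  0x72 ⊕ 0xB2 = 0xC0
  0xC0 ⊕ 0x5E = 0x9E
  0x9E ⊕ 0x79 = 0xE7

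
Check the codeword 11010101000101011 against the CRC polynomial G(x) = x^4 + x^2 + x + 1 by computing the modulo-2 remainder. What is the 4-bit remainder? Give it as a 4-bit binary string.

Modulo-2 division of 11010101000101011 by 10111:
  pos 0: 11010 XOR 10111 = 01101
  pos 1: 11011 XOR 10111 = 01100
  pos 2: 11000 XOR 10111 = 01111
  pos 3: 11111 XOR 10111 = 01000
  pos 4: 10000 XOR 10111 = 00111
  pos 6: 11100 XOR 10111 = 01011
  pos 7: 10111 XOR 10111 = 00000
Remainder = 1011 (nonzero — an error is detected).

1011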